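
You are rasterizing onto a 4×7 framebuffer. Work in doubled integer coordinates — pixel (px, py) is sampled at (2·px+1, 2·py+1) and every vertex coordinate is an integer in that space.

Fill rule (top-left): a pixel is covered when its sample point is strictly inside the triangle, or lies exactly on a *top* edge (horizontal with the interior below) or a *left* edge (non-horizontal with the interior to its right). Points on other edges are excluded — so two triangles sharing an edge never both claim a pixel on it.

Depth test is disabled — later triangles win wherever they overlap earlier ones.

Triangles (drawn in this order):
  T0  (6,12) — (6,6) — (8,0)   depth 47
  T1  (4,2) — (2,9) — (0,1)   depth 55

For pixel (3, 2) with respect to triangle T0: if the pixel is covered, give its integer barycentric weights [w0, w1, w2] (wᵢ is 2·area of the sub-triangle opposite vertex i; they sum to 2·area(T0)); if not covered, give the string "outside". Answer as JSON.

T0:
  2·area = 12
  edge (6, 12)→(6, 6): d=(0,-6) top-left  bias=+0
  edge (6, 6)→(8, 0): d=(2,-6) top-left  bias=+0
  edge (8, 0)→(6, 12): d=(-2,12) right/bottom  bias=-1
    (3,1)@(7, 3): e=[6,0,6] → #  [on edge]
    (3,2)@(7, 5): e=[6,4,2] → #
    (3,3)@(7, 7): e=[6,8,-2] → ·
    (2,4)@(5, 9): e=[-6,0,18] → ·  [on edge]
  covered (2 px):
    · · · ·
    · · · #
    · · · #
    · · · ·
    · · · ·
    · · · ·
    · · · ·
T1:
  2·area = 30
  edge (4, 2)→(2, 9): d=(-2,7) right/bottom  bias=-1
  edge (2, 9)→(0, 1): d=(-2,-8) top-left  bias=+0
  edge (0, 1)→(4, 2): d=(4,1) right/bottom  bias=-1
    (0,1)@(1, 3): e=[19,4,7] → #
    (1,1)@(3, 3): e=[5,20,5] → #
    (2,1)@(5, 3): e=[-9,36,3] → ·
    (0,2)@(1, 5): e=[15,0,15] → #  [on edge]
    (2,2)@(5, 5): e=[-13,32,11] → ·
    (0,3)@(1, 7): e=[11,-4,23] → ·
    (1,3)@(3, 7): e=[-3,12,21] → ·
    (1,6)@(3, 13): e=[-15,0,45] → ·  [on edge]
  covered (4 px):
    · · · ·
    # # · ·
    # # · ·
    · · · ·
    · · · ·
    · · · ·
    · · · ·

Final: [4,2,6]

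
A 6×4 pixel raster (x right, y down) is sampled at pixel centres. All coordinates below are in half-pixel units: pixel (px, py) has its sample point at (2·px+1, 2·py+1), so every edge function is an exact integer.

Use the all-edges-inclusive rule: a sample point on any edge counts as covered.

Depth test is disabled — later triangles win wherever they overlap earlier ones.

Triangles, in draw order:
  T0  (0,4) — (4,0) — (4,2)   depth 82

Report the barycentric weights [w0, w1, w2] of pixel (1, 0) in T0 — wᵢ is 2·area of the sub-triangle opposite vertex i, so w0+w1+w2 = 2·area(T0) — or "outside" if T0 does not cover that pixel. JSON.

T0:
  2·area = 8
  edge (0, 4)→(4, 0): d=(4,-4) inclusive
  edge (4, 0)→(4, 2): d=(0,2) inclusive
  edge (4, 2)→(0, 4): d=(-4,2) inclusive
    (1,0)@(3, 1): e=[0,2,6] → █  [on edge]
    (2,0)@(5, 1): e=[8,-2,2] → ·
    (0,1)@(1, 3): e=[0,6,2] → █  [on edge]
    (1,1)@(3, 3): e=[8,2,-2] → ·
    (0,2)@(1, 5): e=[8,6,-6] → ·
  covered (2 px):
    · █ · · · ·
    █ · · · · ·
    · · · · · ·
    · · · · · ·

Result: [2,6,0]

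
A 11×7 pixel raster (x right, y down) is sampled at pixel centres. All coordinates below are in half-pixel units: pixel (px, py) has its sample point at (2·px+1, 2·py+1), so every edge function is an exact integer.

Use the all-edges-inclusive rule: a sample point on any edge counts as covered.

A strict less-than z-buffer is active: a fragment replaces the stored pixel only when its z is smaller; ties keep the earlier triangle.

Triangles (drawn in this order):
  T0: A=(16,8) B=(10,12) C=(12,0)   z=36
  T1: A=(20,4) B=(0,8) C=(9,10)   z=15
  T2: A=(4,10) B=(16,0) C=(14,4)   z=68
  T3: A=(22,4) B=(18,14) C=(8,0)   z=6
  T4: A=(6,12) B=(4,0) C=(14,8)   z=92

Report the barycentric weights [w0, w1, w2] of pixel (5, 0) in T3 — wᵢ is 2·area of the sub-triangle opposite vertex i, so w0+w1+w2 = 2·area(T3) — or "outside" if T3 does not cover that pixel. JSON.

T0:
  2·area = 64
  edge (16, 8)→(10, 12): d=(-6,4) inclusive
  edge (10, 12)→(12, 0): d=(2,-12) inclusive
  edge (12, 0)→(16, 8): d=(4,8) inclusive
    (6,1)@(13, 3): e=[42,18,4] → X
    (7,1)@(15, 3): e=[34,42,-12] → .
    (6,2)@(13, 5): e=[30,22,12] → X
    (7,2)@(15, 5): e=[22,46,-4] → .
    (5,3)@(11, 7): e=[26,2,36] → X
    (7,3)@(15, 7): e=[10,50,4] → X
    (8,3)@(17, 7): e=[2,74,-12] → .
    (5,4)@(11, 9): e=[14,6,44] → X
    (7,4)@(15, 9): e=[-2,54,12] → .
    (5,5)@(11, 11): e=[2,10,52] → X
    (6,5)@(13, 11): e=[-6,34,36] → .
    (5,6)@(11, 13): e=[-10,14,60] → .
  covered (8 px):
    . . . . . . . . . . .
    . . . . . . X . . . .
    . . . . . . X . . . .
    . . . . . X X X . . .
    . . . . . X X . . . .
    . . . . . X . . . . .
    . . . . . . . . . . .
T1:
  2·area = 76  (B↔C swapped to make it positive)
  edge (20, 4)→(9, 10): d=(-11,6) inclusive
  edge (9, 10)→(0, 8): d=(-9,-2) inclusive
  edge (0, 8)→(20, 4): d=(20,-4) inclusive
    (7,2)@(15, 5): e=[19,57,0] → X  [on edge]
    (8,2)@(17, 5): e=[7,61,8] → X
    (9,2)@(19, 5): e=[-5,65,16] → .
    (2,3)@(5, 7): e=[57,19,0] → X  [on edge]
    (3,3)@(7, 7): e=[45,23,8] → X
    (4,3)@(9, 7): e=[33,27,16] → X
    (5,3)@(11, 7): e=[21,31,24] → X
    (6,3)@(13, 7): e=[9,35,32] → X
    (7,3)@(15, 7): e=[-3,39,40] → .
    (8,3)@(17, 7): e=[-15,43,48] → .
    (2,4)@(5, 9): e=[35,1,40] → X
    (5,4)@(11, 9): e=[-1,13,64] → .
  covered (10 px):
    . . . . . . . . . . .
    . . . . . . . . . . .
    . . . . . . . X X . .
    . . X X X X X . . . .
    . . X X X . . . . . .
    . . . . . . . . . . .
    . . . . . . . . . . .
T2:
  2·area = 28
  edge (4, 10)→(16, 0): d=(12,-10) inclusive
  edge (16, 0)→(14, 4): d=(-2,4) inclusive
  edge (14, 4)→(4, 10): d=(-10,6) inclusive
    (7,0)@(15, 1): e=[2,2,24] → X
    (8,0)@(17, 1): e=[22,-6,12] → .
    (9,0)@(19, 1): e=[42,-14,0] → .  [on edge]
    (6,1)@(13, 3): e=[6,6,16] → X
    (7,1)@(15, 3): e=[26,-2,4] → .
    (5,2)@(11, 5): e=[10,10,8] → X
    (6,2)@(13, 5): e=[30,2,-4] → .
    (4,3)@(9, 7): e=[14,14,0] → X  [on edge]
    (5,3)@(11, 7): e=[34,6,-12] → .
    (4,4)@(9, 9): e=[38,10,-20] → .
  covered (4 px):
    . . . . . . . X . . .
    . . . . . . X . . . .
    . . . . . X . . . . .
    . . . . X . . . . . .
    . . . . . . . . . . .
    . . . . . . . . . . .
    . . . . . . . . . . .
T3:
  2·area = 156
  edge (22, 4)→(18, 14): d=(-4,10) inclusive
  edge (18, 14)→(8, 0): d=(-10,-14) inclusive
  edge (8, 0)→(22, 4): d=(14,4) inclusive
    (4,0)@(9, 1): e=[142,4,10] → X
    (5,0)@(11, 1): e=[122,32,2] → X
    (6,0)@(13, 1): e=[102,60,-6] → .
    (4,1)@(9, 3): e=[134,-16,38] → .
    (5,1)@(11, 3): e=[114,12,30] → X
    (6,1)@(13, 3): e=[94,40,22] → X
    (7,1)@(15, 3): e=[74,68,14] → X
    (8,1)@(17, 3): e=[54,96,6] → X
    (9,1)@(19, 3): e=[34,124,-2] → .
    (5,2)@(11, 5): e=[106,-8,58] → .
    (6,2)@(13, 5): e=[86,20,50] → X
    (9,2)@(19, 5): e=[26,104,26] → X
    (6,3)@(13, 7): e=[78,0,78] → X  [on edge]
  covered (20 px):
    . . . . X X . . . . .
    . . . . . X X X X . .
    . . . . . . X X X X X
    . . . . . . X X X X .
    . . . . . . . X X X .
    . . . . . . . . X X .
    . . . . . . . . . . .
T4:
  2·area = 104
  edge (6, 12)→(4, 0): d=(-2,-12) inclusive
  edge (4, 0)→(14, 8): d=(10,8) inclusive
  edge (14, 8)→(6, 12): d=(-8,4) inclusive
    (2,0)@(5, 1): e=[10,2,92] → X
    (3,0)@(7, 1): e=[34,-14,84] → .
    (2,1)@(5, 3): e=[6,22,76] → X
    (3,1)@(7, 3): e=[30,6,68] → X
    (4,1)@(9, 3): e=[54,-10,60] → .
    (2,2)@(5, 5): e=[2,42,60] → X
    (4,2)@(9, 5): e=[50,10,44] → X
    (5,2)@(11, 5): e=[74,-6,36] → .
    (2,3)@(5, 7): e=[-2,62,44] → .
    (3,3)@(7, 7): e=[22,46,36] → X
    (5,3)@(11, 7): e=[70,14,20] → X
    (6,3)@(13, 7): e=[94,-2,12] → .
  covered (13 px):
    . . X . . . . . . . .
    . . X X . . . . . . .
    . . X X X . . . . . .
    . . . X X X . . . . .
    . . . X X X . . . . .
    . . . X . . . . . . .
    . . . . . . . . . . .

Final: [32,2,122]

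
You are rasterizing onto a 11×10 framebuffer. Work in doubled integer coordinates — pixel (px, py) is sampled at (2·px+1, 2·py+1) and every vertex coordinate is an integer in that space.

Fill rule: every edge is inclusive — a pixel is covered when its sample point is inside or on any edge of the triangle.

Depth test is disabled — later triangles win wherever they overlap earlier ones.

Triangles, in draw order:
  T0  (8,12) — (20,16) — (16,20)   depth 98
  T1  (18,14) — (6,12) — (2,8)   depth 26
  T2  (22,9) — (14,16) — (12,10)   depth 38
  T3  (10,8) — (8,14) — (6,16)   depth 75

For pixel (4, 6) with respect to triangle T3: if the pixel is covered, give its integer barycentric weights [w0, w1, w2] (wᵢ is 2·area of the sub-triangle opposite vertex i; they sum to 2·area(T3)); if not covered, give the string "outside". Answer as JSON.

T0:
  2·area = 64
  edge (8, 12)→(20, 16): d=(12,4) inclusive
  edge (20, 16)→(16, 20): d=(-4,4) inclusive
  edge (16, 20)→(8, 12): d=(-8,-8) inclusive
    (0,2)@(1, 5): e=[-56,120,0] → ·  [on edge]
    (1,3)@(3, 7): e=[-40,104,0] → ·  [on edge]
    (2,4)@(5, 9): e=[-24,88,0] → ·  [on edge]
    (2,5)@(5, 11): e=[0,80,-16] → ·  [on edge]
    (3,5)@(7, 11): e=[-8,72,0] → ·  [on edge]
    (4,6)@(9, 13): e=[8,56,0] → █  [on edge]
    (5,6)@(11, 13): e=[0,48,16] → █  [on edge]
    (6,6)@(13, 13): e=[-8,40,32] → ·
    (4,7)@(9, 15): e=[32,48,-16] → ·
    (5,7)@(11, 15): e=[24,40,0] → █  [on edge]
    (6,7)@(13, 15): e=[16,32,16] → █
    (7,7)@(15, 15): e=[8,24,32] → █
    (8,7)@(17, 15): e=[0,16,48] → █  [on edge]
    (10,7)@(21, 15): e=[-16,0,80] → ·  [on edge]
    (6,8)@(13, 17): e=[40,24,0] → █  [on edge]
    (9,8)@(19, 17): e=[16,0,48] → █  [on edge]
    (7,9)@(15, 19): e=[56,8,0] → █  [on edge]
    (8,9)@(17, 19): e=[48,0,16] → █  [on edge]
  covered (12 px):
    · · · · · · · · · · ·
    · · · · · · · · · · ·
    · · · · · · · · · · ·
    · · · · · · · · · · ·
    · · · · · · · · · · ·
    · · · · · · · · · · ·
    · · · · █ █ · · · · ·
    · · · · · █ █ █ █ · ·
    · · · · · · █ █ █ █ ·
    · · · · · · · █ █ · ·
T1:
  2·area = 40
  edge (18, 14)→(6, 12): d=(-12,-2) inclusive
  edge (6, 12)→(2, 8): d=(-4,-4) inclusive
  edge (2, 8)→(18, 14): d=(16,6) inclusive
    (0,3)@(1, 7): e=[50,0,-10] → ·  [on edge]
    (1,4)@(3, 9): e=[30,0,10] → █  [on edge]
    (2,4)@(5, 9): e=[34,8,-2] → ·
    (1,5)@(3, 11): e=[6,-8,42] → ·
    (2,5)@(5, 11): e=[10,0,30] → █  [on edge]
    (3,5)@(7, 11): e=[14,8,18] → █
    (4,5)@(9, 11): e=[18,16,6] → █
    (5,5)@(11, 11): e=[22,24,-6] → ·
    (2,6)@(5, 13): e=[-14,-8,62] → ·
    (3,6)@(7, 13): e=[-10,0,50] → ·  [on edge]
    (4,6)@(9, 13): e=[-6,8,38] → ·
    (6,6)@(13, 13): e=[2,24,14] → █
    (4,7)@(9, 15): e=[-30,0,70] → ·  [on edge]
    (5,8)@(11, 17): e=[-50,0,90] → ·  [on edge]
    (6,9)@(13, 19): e=[-70,0,110] → ·  [on edge]
  covered (6 px):
    · · · · · · · · · · ·
    · · · · · · · · · · ·
    · · · · · · · · · · ·
    · · · · · · · · · · ·
    · █ · · · · · · · · ·
    · · █ █ █ · · · · · ·
    · · · · · · █ █ · · ·
    · · · · · · · · · · ·
    · · · · · · · · · · ·
    · · · · · · · · · · ·
T2:
  2·area = 62
  edge (22, 9)→(14, 16): d=(-8,7) inclusive
  edge (14, 16)→(12, 10): d=(-2,-6) inclusive
  edge (12, 10)→(22, 9): d=(10,-1) inclusive
    (4,0)@(9, 1): e=[155,0,-93] → ·  [on edge]
    (5,3)@(11, 7): e=[93,0,-31] → ·  [on edge]
    (6,5)@(13, 11): e=[47,4,11] → █
    (7,5)@(15, 11): e=[33,16,13] → █
    (8,5)@(17, 11): e=[19,28,15] → █
    (9,5)@(19, 11): e=[5,40,17] → █
    (10,5)@(21, 11): e=[-9,52,19] → ·
    (6,6)@(13, 13): e=[31,0,31] → █  [on edge]
    (9,6)@(19, 13): e=[-11,36,37] → ·
    (6,7)@(13, 15): e=[15,-4,51] → ·
    (7,7)@(15, 15): e=[1,8,53] → █
    (8,7)@(17, 15): e=[-13,20,55] → ·
    (7,9)@(15, 19): e=[-31,0,93] → ·  [on edge]
  covered (8 px):
    · · · · · · · · · · ·
    · · · · · · · · · · ·
    · · · · · · · · · · ·
    · · · · · · · · · · ·
    · · · · · · · · · · ·
    · · · · · · █ █ █ █ ·
    · · · · · · █ █ █ · ·
    · · · · · · · █ · · ·
    · · · · · · · · · · ·
    · · · · · · · · · · ·
T3:
  2·area = 8
  edge (10, 8)→(8, 14): d=(-2,6) inclusive
  edge (8, 14)→(6, 16): d=(-2,2) inclusive
  edge (6, 16)→(10, 8): d=(4,-8) inclusive
    (10,0)@(21, 1): e=[-52,0,60] → ·  [on edge]
    (9,1)@(19, 3): e=[-44,0,52] → ·  [on edge]
    (5,2)@(11, 5): e=[0,12,-4] → ·  [on edge]
    (8,2)@(17, 5): e=[-36,0,44] → ·  [on edge]
    (7,3)@(15, 7): e=[-28,0,36] → ·  [on edge]
    (6,4)@(13, 9): e=[-20,0,28] → ·  [on edge]
    (4,5)@(9, 11): e=[0,4,4] → █  [on edge]
    (5,5)@(11, 11): e=[-12,0,20] → ·  [on edge]
    (4,6)@(9, 13): e=[-4,0,12] → ·  [on edge]
    (3,7)@(7, 15): e=[4,0,4] → █  [on edge]
    (4,7)@(9, 15): e=[-8,-4,20] → ·
    (2,8)@(5, 17): e=[12,0,-4] → ·  [on edge]
    (3,8)@(7, 17): e=[0,-4,12] → ·  [on edge]
    (1,9)@(3, 19): e=[20,0,-12] → ·  [on edge]
  covered (2 px):
    · · · · · · · · · · ·
    · · · · · · · · · · ·
    · · · · · · · · · · ·
    · · · · · · · · · · ·
    · · · · · · · · · · ·
    · · · · █ · · · · · ·
    · · · · · · · · · · ·
    · · · █ · · · · · · ·
    · · · · · · · · · · ·
    · · · · · · · · · · ·

Final: "outside"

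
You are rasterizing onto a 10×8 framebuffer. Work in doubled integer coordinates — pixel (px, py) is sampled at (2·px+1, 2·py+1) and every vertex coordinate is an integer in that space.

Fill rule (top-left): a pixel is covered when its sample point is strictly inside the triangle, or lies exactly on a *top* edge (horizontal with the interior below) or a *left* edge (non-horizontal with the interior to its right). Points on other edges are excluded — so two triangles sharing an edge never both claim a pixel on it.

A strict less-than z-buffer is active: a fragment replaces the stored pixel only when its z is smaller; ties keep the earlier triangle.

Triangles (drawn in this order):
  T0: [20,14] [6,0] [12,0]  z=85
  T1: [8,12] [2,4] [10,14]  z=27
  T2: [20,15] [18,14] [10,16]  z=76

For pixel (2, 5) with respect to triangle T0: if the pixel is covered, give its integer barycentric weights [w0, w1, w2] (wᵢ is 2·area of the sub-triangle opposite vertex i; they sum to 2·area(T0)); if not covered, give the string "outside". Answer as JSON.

T0:
  2·area = 84
  edge (20, 14)→(6, 0): d=(-14,-14) top-left  bias=+0
  edge (6, 0)→(12, 0): d=(6,0) top-left  bias=+0
  edge (12, 0)→(20, 14): d=(8,14) right/bottom  bias=-1
    (3,0)@(7, 1): e=[0,6,78] → X  [on edge]
    (4,0)@(9, 1): e=[28,6,50] → X
    (5,0)@(11, 1): e=[56,6,22] → X
    (6,0)@(13, 1): e=[84,6,-6] → .
    (3,1)@(7, 3): e=[-28,18,94] → .
    (4,1)@(9, 3): e=[0,18,66] → X  [on edge]
    (6,1)@(13, 3): e=[56,18,10] → X
    (7,1)@(15, 3): e=[84,18,-18] → .
    (4,2)@(9, 5): e=[-28,30,82] → .
    (5,2)@(11, 5): e=[0,30,54] → X  [on edge]
    (7,2)@(15, 5): e=[56,30,-2] → .
    (5,3)@(11, 7): e=[-28,42,70] → .
    (6,3)@(13, 7): e=[0,42,42] → X  [on edge]
    (7,4)@(15, 9): e=[0,54,30] → X  [on edge]
    (8,5)@(17, 11): e=[0,66,18] → X  [on edge]
    (9,6)@(19, 13): e=[0,78,6] → X  [on edge]
  covered (14 px):
    . . . X X X . . . .
    . . . . X X X . . .
    . . . . . X X . . .
    . . . . . . X X . .
    . . . . . . . X X .
    . . . . . . . . X .
    . . . . . . . . . X
    . . . . . . . . . .
T1:
  2·area = 4
  edge (8, 12)→(2, 4): d=(-6,-8) top-left  bias=+0
  edge (2, 4)→(10, 14): d=(8,10) right/bottom  bias=-1
  edge (10, 14)→(8, 12): d=(-2,-2) top-left  bias=+0
    (0,2)@(1, 5): e=[-14,18,0] → .  [on edge]
    (1,3)@(3, 7): e=[-10,14,0] → .  [on edge]
    (2,4)@(5, 9): e=[-6,10,0] → .  [on edge]
    (3,5)@(7, 11): e=[-2,6,0] → .  [on edge]
    (4,6)@(9, 13): e=[2,2,0] → X  [on edge]
    (5,6)@(11, 13): e=[18,-18,4] → .
    (4,7)@(9, 15): e=[-10,18,-4] → .
    (5,7)@(11, 15): e=[6,-2,0] → .  [on edge]
  covered (1 px):
    . . . . . . . . . .
    . . . . . . . . . .
    . . . . . . . . . .
    . . . . . . . . . .
    . . . . . . . . . .
    . . . . . . . . . .
    . . . . X . . . . .
    . . . . . . . . . .
T2:
  2·area = 12  (B↔C swapped to make it positive)
  edge (20, 15)→(10, 16): d=(-10,1) right/bottom  bias=-1
  edge (10, 16)→(18, 14): d=(8,-2) top-left  bias=+0
  edge (18, 14)→(20, 15): d=(2,1) right/bottom  bias=-1
    (7,7)@(15, 15): e=[5,2,5] → X
    (8,7)@(17, 15): e=[3,6,3] → X
    (9,7)@(19, 15): e=[1,10,1] → X
  covered (3 px):
    . . . . . . . . . .
    . . . . . . . . . .
    . . . . . . . . . .
    . . . . . . . . . .
    . . . . . . . . . .
    . . . . . . . . . .
    . . . . . . . . . .
    . . . . . . . X X X

Result: "outside"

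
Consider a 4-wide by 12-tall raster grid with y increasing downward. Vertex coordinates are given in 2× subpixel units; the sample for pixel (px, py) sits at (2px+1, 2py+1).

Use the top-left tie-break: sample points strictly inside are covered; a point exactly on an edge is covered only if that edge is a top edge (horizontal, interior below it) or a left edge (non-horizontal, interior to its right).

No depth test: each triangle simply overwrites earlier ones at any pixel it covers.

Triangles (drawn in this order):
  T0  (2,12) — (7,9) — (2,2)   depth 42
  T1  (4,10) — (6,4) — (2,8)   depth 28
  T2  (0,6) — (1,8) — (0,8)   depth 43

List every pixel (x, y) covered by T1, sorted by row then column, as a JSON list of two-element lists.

T0:
  2·area = 50  (B↔C swapped to make it positive)
  edge (2, 12)→(2, 2): d=(0,-10) top-left  bias=+0
  edge (2, 2)→(7, 9): d=(5,7) right/bottom  bias=-1
  edge (7, 9)→(2, 12): d=(-5,3) right/bottom  bias=-1
    (1,2)@(3, 5): e=[10,8,32] → █
    (2,2)@(5, 5): e=[30,-6,26] → ·
    (1,3)@(3, 7): e=[10,18,22] → █
    (2,3)@(5, 7): e=[30,4,16] → █
    (3,3)@(7, 7): e=[50,-10,10] → ·
    (1,4)@(3, 9): e=[10,28,12] → █
    (3,4)@(7, 9): e=[50,0,0] → ·  [on edge]
    (1,5)@(3, 11): e=[10,38,2] → █
    (2,5)@(5, 11): e=[30,24,-4] → ·
    (1,6)@(3, 13): e=[10,48,-8] → ·
  covered (6 px):
    · · · ·
    · · · ·
    · █ · ·
    · █ █ ·
    · █ █ ·
    · █ · ·
    · · · ·
    · · · ·
    · · · ·
    · · · ·
    · · · ·
    · · · ·
T1:
  2·area = 16  (B↔C swapped to make it positive)
  edge (4, 10)→(2, 8): d=(-2,-2) top-left  bias=+0
  edge (2, 8)→(6, 4): d=(4,-4) top-left  bias=+0
  edge (6, 4)→(4, 10): d=(-2,6) right/bottom  bias=-1
    (3,0)@(7, 1): e=[24,-8,0] → ·  [on edge]
    (3,1)@(7, 3): e=[20,0,-4] → ·  [on edge]
    (2,2)@(5, 5): e=[12,0,4] → █  [on edge]
    (3,2)@(7, 5): e=[16,8,-8] → ·
    (0,3)@(1, 7): e=[0,-8,24] → ·  [on edge]
    (1,3)@(3, 7): e=[4,0,12] → █  [on edge]
    (2,3)@(5, 7): e=[8,8,0] → ·  [on edge]
    (0,4)@(1, 9): e=[-4,0,20] → ·  [on edge]
    (1,4)@(3, 9): e=[0,8,8] → █  [on edge]
    (2,4)@(5, 9): e=[4,16,-4] → ·
    (1,5)@(3, 11): e=[-4,16,4] → ·
    (2,5)@(5, 11): e=[0,24,-8] → ·  [on edge]
    (1,6)@(3, 13): e=[-8,24,0] → ·  [on edge]
    (3,6)@(7, 13): e=[0,40,-24] → ·  [on edge]
    (0,9)@(1, 19): e=[-24,40,0] → ·  [on edge]
  covered (3 px):
    · · · ·
    · · · ·
    · · █ ·
    · █ · ·
    · █ · ·
    · · · ·
    · · · ·
    · · · ·
    · · · ·
    · · · ·
    · · · ·
    · · · ·
T2:
  2·area = 2
  edge (0, 6)→(1, 8): d=(1,2) right/bottom  bias=-1
  edge (1, 8)→(0, 8): d=(-1,0) right/bottom  bias=-1
  edge (0, 8)→(0, 6): d=(0,-2) top-left  bias=+0
  covered (0 px):
    · · · ·
    · · · ·
    · · · ·
    · · · ·
    · · · ·
    · · · ·
    · · · ·
    · · · ·
    · · · ·
    · · · ·
    · · · ·
    · · · ·

Final: [[2,2],[1,3],[1,4]]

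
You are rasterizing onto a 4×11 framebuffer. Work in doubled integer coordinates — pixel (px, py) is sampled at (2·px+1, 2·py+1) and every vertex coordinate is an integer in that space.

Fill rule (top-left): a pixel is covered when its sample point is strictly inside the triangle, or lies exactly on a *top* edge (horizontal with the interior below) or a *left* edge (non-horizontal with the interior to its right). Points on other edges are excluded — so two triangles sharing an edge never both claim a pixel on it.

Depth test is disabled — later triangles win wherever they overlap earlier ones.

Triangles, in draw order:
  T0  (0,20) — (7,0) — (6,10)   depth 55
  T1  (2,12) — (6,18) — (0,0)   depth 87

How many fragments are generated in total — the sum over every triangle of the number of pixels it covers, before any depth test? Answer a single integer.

T0:
  2·area = 50
  edge (0, 20)→(7, 0): d=(7,-20) top-left  bias=+0
  edge (7, 0)→(6, 10): d=(-1,10) right/bottom  bias=-1
  edge (6, 10)→(0, 20): d=(-6,10) right/bottom  bias=-1
    (2,3)@(5, 7): e=[9,13,28] → #
    (3,3)@(7, 7): e=[49,-7,8] → ·
    (2,4)@(5, 9): e=[23,11,16] → #
    (3,4)@(7, 9): e=[63,-9,-4] → ·
    (2,5)@(5, 11): e=[37,9,4] → #
    (3,5)@(7, 11): e=[77,-11,-16] → ·
    (1,6)@(3, 13): e=[11,27,12] → #
    (2,6)@(5, 13): e=[51,7,-8] → ·
    (1,7)@(3, 15): e=[25,25,0] → ·  [on edge]
  covered (4 px):
    · · · ·
    · · · ·
    · · · ·
    · · # ·
    · · # ·
    · · # ·
    · # · ·
    · · · ·
    · · · ·
    · · · ·
    · · · ·
T1:
  2·area = 36  (B↔C swapped to make it positive)
  edge (2, 12)→(0, 0): d=(-2,-12) top-left  bias=+0
  edge (0, 0)→(6, 18): d=(6,18) right/bottom  bias=-1
  edge (6, 18)→(2, 12): d=(-4,-6) top-left  bias=+0
    (0,1)@(1, 3): e=[6,0,30] → ·  [on edge]
    (0,2)@(1, 5): e=[2,12,22] → #
    (1,2)@(3, 5): e=[26,-24,34] → ·
    (0,3)@(1, 7): e=[-2,24,14] → ·
    (1,4)@(3, 9): e=[18,0,18] → ·  [on edge]
    (1,5)@(3, 11): e=[14,12,10] → #
    (2,5)@(5, 11): e=[38,-24,22] → ·
    (1,6)@(3, 13): e=[10,24,2] → #
    (2,6)@(5, 13): e=[34,-12,14] → ·
    (1,7)@(3, 15): e=[6,36,-6] → ·
    (2,7)@(5, 15): e=[30,0,6] → ·  [on edge]
    (3,10)@(7, 21): e=[42,0,-6] → ·  [on edge]
  covered (3 px):
    · · · ·
    · · · ·
    # · · ·
    · · · ·
    · · · ·
    · # · ·
    · # · ·
    · · · ·
    · · · ·
    · · · ·
    · · · ·

Result: 7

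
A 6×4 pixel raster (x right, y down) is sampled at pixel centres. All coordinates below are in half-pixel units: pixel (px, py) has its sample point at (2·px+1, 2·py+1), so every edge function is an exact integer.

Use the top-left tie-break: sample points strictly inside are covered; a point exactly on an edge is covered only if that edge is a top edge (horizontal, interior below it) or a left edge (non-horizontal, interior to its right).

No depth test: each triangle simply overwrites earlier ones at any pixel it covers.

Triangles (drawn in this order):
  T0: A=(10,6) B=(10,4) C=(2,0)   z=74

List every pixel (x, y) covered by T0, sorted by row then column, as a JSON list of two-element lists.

T0:
  2·area = 16  (B↔C swapped to make it positive)
  edge (10, 6)→(2, 0): d=(-8,-6) top-left  bias=+0
  edge (2, 0)→(10, 4): d=(8,4) right/bottom  bias=-1
  edge (10, 4)→(10, 6): d=(0,2) right/bottom  bias=-1
    (3,1)@(7, 3): e=[6,4,6] → █
    (4,1)@(9, 3): e=[18,-4,2] → ·
    (3,2)@(7, 5): e=[-10,20,6] → ·
    (4,2)@(9, 5): e=[2,12,2] → █
    (5,2)@(11, 5): e=[14,4,-2] → ·
    (4,3)@(9, 7): e=[-14,28,2] → ·
  covered (2 px):
    · · · · · ·
    · · · █ · ·
    · · · · █ ·
    · · · · · ·

Result: [[3,1],[4,2]]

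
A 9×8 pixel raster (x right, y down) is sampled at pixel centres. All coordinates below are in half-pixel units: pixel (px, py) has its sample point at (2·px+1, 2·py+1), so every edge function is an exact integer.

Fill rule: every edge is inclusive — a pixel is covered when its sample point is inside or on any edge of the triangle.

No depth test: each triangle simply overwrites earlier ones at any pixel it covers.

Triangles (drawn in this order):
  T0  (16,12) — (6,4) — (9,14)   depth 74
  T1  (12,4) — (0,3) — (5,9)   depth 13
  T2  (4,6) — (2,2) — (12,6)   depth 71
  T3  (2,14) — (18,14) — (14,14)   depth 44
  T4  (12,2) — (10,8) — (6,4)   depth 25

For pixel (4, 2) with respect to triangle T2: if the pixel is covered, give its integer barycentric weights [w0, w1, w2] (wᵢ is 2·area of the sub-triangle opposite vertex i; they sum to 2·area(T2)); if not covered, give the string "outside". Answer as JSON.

T0:
  2·area = 76  (B↔C swapped to make it positive)
  edge (16, 12)→(9, 14): d=(-7,2) inclusive
  edge (9, 14)→(6, 4): d=(-3,-10) inclusive
  edge (6, 4)→(16, 12): d=(10,8) inclusive
    (3,2)@(7, 5): e=[67,7,2] → █
    (4,2)@(9, 5): e=[63,27,-14] → ·
    (3,3)@(7, 7): e=[53,1,22] → █
    (4,3)@(9, 7): e=[49,21,6] → █
    (5,3)@(11, 7): e=[45,41,-10] → ·
    (3,4)@(7, 9): e=[39,-5,42] → ·
    (4,4)@(9, 9): e=[35,15,26] → █
    (5,4)@(11, 9): e=[31,35,10] → █
    (6,4)@(13, 9): e=[27,55,-6] → ·
    (4,5)@(9, 11): e=[21,9,46] → █
    (6,5)@(13, 11): e=[13,49,14] → █
    (7,5)@(15, 11): e=[9,69,-2] → ·
  covered (10 px):
    · · · · · · · · ·
    · · · · · · · · ·
    · · · █ · · · · ·
    · · · █ █ · · · ·
    · · · · █ █ · · ·
    · · · · █ █ █ · ·
    · · · · █ █ · · ·
    · · · · · · · · ·
T1:
  2·area = 67  (B↔C swapped to make it positive)
  edge (12, 4)→(5, 9): d=(-7,5) inclusive
  edge (5, 9)→(0, 3): d=(-5,-6) inclusive
  edge (0, 3)→(12, 4): d=(12,1) inclusive
    (1,2)@(3, 5): e=[38,8,21] → █
    (2,2)@(5, 5): e=[28,20,19] → █
    (3,2)@(7, 5): e=[18,32,17] → █
    (4,2)@(9, 5): e=[8,44,15] → █
    (5,2)@(11, 5): e=[-2,56,13] → ·
    (1,3)@(3, 7): e=[24,-2,45] → ·
    (2,3)@(5, 7): e=[14,10,43] → █
    (4,3)@(9, 7): e=[-6,34,39] → ·
    (2,4)@(5, 9): e=[0,0,67] → █  [on edge]
    (3,4)@(7, 9): e=[-10,12,65] → ·
    (2,5)@(5, 11): e=[-14,-10,91] → ·
  covered (7 px):
    · · · · · · · · ·
    · · · · · · · · ·
    · █ █ █ █ · · · ·
    · · █ █ · · · · ·
    · · █ · · · · · ·
    · · · · · · · · ·
    · · · · · · · · ·
    · · · · · · · · ·
T2:
  2·area = 32
  edge (4, 6)→(2, 2): d=(-2,-4) inclusive
  edge (2, 2)→(12, 6): d=(10,4) inclusive
  edge (12, 6)→(4, 6): d=(-8,0) inclusive
    (1,1)@(3, 3): e=[2,6,24] → █
    (2,1)@(5, 3): e=[10,-2,24] → ·
    (1,2)@(3, 5): e=[-2,26,8] → ·
    (2,2)@(5, 5): e=[6,18,8] → █
    (3,2)@(7, 5): e=[14,10,8] → █
    (4,2)@(9, 5): e=[22,2,8] → █
    (5,2)@(11, 5): e=[30,-6,8] → ·
    (2,3)@(5, 7): e=[2,38,-8] → ·
    (3,3)@(7, 7): e=[10,30,-8] → ·
    (4,3)@(9, 7): e=[18,22,-8] → ·
  covered (4 px):
    · · · · · · · · ·
    · █ · · · · · · ·
    · · █ █ █ · · · ·
    · · · · · · · · ·
    · · · · · · · · ·
    · · · · · · · · ·
    · · · · · · · · ·
    · · · · · · · · ·
T3:
  degenerate (2·area = 0) — covers nothing
T4:
  2·area = 32
  edge (12, 2)→(10, 8): d=(-2,6) inclusive
  edge (10, 8)→(6, 4): d=(-4,-4) inclusive
  edge (6, 4)→(12, 2): d=(6,-2) inclusive
    (1,0)@(3, 1): e=[56,0,-24] → ·  [on edge]
    (7,0)@(15, 1): e=[-16,48,0] → ·  [on edge]
    (2,1)@(5, 3): e=[40,0,-8] → ·  [on edge]
    (4,1)@(9, 3): e=[16,16,0] → █  [on edge]
    (5,1)@(11, 3): e=[4,24,4] → █
    (6,1)@(13, 3): e=[-8,32,8] → ·
    (1,2)@(3, 5): e=[48,-16,0] → ·  [on edge]
    (3,2)@(7, 5): e=[24,0,8] → █  [on edge]
    (5,2)@(11, 5): e=[0,16,16] → █  [on edge]
    (6,2)@(13, 5): e=[-12,24,20] → ·
    (3,3)@(7, 7): e=[20,-8,20] → ·
    (4,3)@(9, 7): e=[8,0,24] → █  [on edge]
    (5,4)@(11, 9): e=[-8,0,40] → ·  [on edge]
    (4,5)@(9, 11): e=[0,-16,48] → ·  [on edge]
    (6,5)@(13, 11): e=[-24,0,56] → ·  [on edge]
    (7,6)@(15, 13): e=[-40,0,72] → ·  [on edge]
    (8,7)@(17, 15): e=[-56,0,88] → ·  [on edge]
  covered (6 px):
    · · · · · · · · ·
    · · · · █ █ · · ·
    · · · █ █ █ · · ·
    · · · · █ · · · ·
    · · · · · · · · ·
    · · · · · · · · ·
    · · · · · · · · ·
    · · · · · · · · ·

Final: [2,8,22]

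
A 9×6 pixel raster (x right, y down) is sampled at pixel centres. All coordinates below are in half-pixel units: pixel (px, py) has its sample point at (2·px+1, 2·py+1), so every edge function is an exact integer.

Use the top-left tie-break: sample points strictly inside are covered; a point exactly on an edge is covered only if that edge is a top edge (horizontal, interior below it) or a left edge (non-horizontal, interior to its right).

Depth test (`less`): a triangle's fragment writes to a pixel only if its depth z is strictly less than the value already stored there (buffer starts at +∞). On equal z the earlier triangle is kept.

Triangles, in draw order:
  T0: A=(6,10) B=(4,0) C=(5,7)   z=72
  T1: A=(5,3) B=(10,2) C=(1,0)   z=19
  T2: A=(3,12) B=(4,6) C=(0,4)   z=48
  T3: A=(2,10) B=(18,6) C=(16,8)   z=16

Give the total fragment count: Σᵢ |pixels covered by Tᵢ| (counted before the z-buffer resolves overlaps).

T0:
  2·area = 4  (B↔C swapped to make it positive)
  edge (6, 10)→(5, 7): d=(-1,-3) top-left  bias=+0
  edge (5, 7)→(4, 0): d=(-1,-7) top-left  bias=+0
  edge (4, 0)→(6, 10): d=(2,10) right/bottom  bias=-1
    (1,0)@(3, 1): e=[0,-8,12] → .  [on edge]
    (2,2)@(5, 5): e=[2,2,0] → .  [on edge]
    (2,3)@(5, 7): e=[0,0,4] → X  [on edge]
    (3,3)@(7, 7): e=[6,14,-16] → .
    (2,4)@(5, 9): e=[-2,-2,8] → .
  covered (1 px):
    . . . . . . . . .
    . . . . . . . . .
    . . . . . . . . .
    . . X . . . . . .
    . . . . . . . . .
    . . . . . . . . .
T1:
  2·area = 19  (B↔C swapped to make it positive)
  edge (5, 3)→(1, 0): d=(-4,-3) top-left  bias=+0
  edge (1, 0)→(10, 2): d=(9,2) right/bottom  bias=-1
  edge (10, 2)→(5, 3): d=(-5,1) right/bottom  bias=-1
    (1,0)@(3, 1): e=[2,5,12] → X
    (2,0)@(5, 1): e=[8,1,10] → X
    (3,0)@(7, 1): e=[14,-3,8] → .
    (7,0)@(15, 1): e=[38,-19,0] → .  [on edge]
    (1,1)@(3, 3): e=[-6,23,2] → .
    (2,1)@(5, 3): e=[0,19,0] → .  [on edge]
    (6,4)@(13, 9): e=[0,57,-38] → .  [on edge]
  covered (2 px):
    . X X . . . . . .
    . . . . . . . . .
    . . . . . . . . .
    . . . . . . . . .
    . . . . . . . . .
    . . . . . . . . .
T2:
  2·area = 26  (B↔C swapped to make it positive)
  edge (3, 12)→(0, 4): d=(-3,-8) top-left  bias=+0
  edge (0, 4)→(4, 6): d=(4,2) right/bottom  bias=-1
  edge (4, 6)→(3, 12): d=(-1,6) right/bottom  bias=-1
    (0,2)@(1, 5): e=[5,2,19] → X
    (1,2)@(3, 5): e=[21,-2,7] → .
    (0,3)@(1, 7): e=[-1,10,17] → .
    (1,3)@(3, 7): e=[15,6,5] → X
    (2,3)@(5, 7): e=[31,2,-7] → .
    (1,4)@(3, 9): e=[9,14,3] → X
    (2,4)@(5, 9): e=[25,10,-9] → .
    (1,5)@(3, 11): e=[3,22,1] → X
    (2,5)@(5, 11): e=[19,18,-11] → .
  covered (4 px):
    . . . . . . . . .
    . . . . . . . . .
    X . . . . . . . .
    . X . . . . . . .
    . X . . . . . . .
    . X . . . . . . .
T3:
  2·area = 24
  edge (2, 10)→(18, 6): d=(16,-4) top-left  bias=+0
  edge (18, 6)→(16, 8): d=(-2,2) right/bottom  bias=-1
  edge (16, 8)→(2, 10): d=(-14,2) right/bottom  bias=-1
    (7,3)@(15, 7): e=[4,4,16] → X
    (8,3)@(17, 7): e=[12,0,12] → .  [on edge]
    (3,4)@(7, 9): e=[4,16,4] → X
    (4,4)@(9, 9): e=[12,12,0] → .  [on edge]
    (7,4)@(15, 9): e=[36,0,-12] → .  [on edge]
    (3,5)@(7, 11): e=[36,12,-24] → .
    (6,5)@(13, 11): e=[60,0,-36] → .  [on edge]
  covered (2 px):
    . . . . . . . . .
    . . . . . . . . .
    . . . . . . . . .
    . . . . . . . X .
    . . . X . . . . .
    . . . . . . . . .

Result: 9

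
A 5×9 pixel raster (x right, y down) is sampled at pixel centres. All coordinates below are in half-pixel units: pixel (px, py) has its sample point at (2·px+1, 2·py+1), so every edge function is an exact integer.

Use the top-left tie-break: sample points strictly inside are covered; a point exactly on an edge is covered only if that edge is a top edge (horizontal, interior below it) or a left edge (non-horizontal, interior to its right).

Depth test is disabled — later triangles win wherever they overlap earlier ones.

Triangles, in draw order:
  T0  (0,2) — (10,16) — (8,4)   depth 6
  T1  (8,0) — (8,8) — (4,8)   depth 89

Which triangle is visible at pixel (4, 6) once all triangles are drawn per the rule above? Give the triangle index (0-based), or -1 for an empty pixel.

T0:
  2·area = 92  (B↔C swapped to make it positive)
  edge (0, 2)→(8, 4): d=(8,2) right/bottom  bias=-1
  edge (8, 4)→(10, 16): d=(2,12) right/bottom  bias=-1
  edge (10, 16)→(0, 2): d=(-10,-14) top-left  bias=+0
    (0,1)@(1, 3): e=[6,82,4] → X
    (1,1)@(3, 3): e=[2,58,32] → X
    (2,1)@(5, 3): e=[-2,34,60] → .
    (0,2)@(1, 5): e=[22,86,-16] → .
    (1,2)@(3, 5): e=[18,62,12] → X
    (2,2)@(5, 5): e=[14,38,40] → X
    (3,2)@(7, 5): e=[10,14,68] → X
    (4,2)@(9, 5): e=[6,-10,96] → .
    (1,3)@(3, 7): e=[34,66,-8] → .
    (2,3)@(5, 7): e=[30,42,20] → X
    (4,3)@(9, 7): e=[22,-6,76] → .
    (2,4)@(5, 9): e=[46,46,0] → X  [on edge]
  covered (12 px):
    . . . . .
    X X . . .
    . X X X .
    . . X X .
    . . X X .
    . . . X X
    . . . . X
    . . . . .
    . . . . .
T1:
  2·area = 32
  edge (8, 0)→(8, 8): d=(0,8) right/bottom  bias=-1
  edge (8, 8)→(4, 8): d=(-4,0) right/bottom  bias=-1
  edge (4, 8)→(8, 0): d=(4,-8) top-left  bias=+0
    (3,1)@(7, 3): e=[8,20,4] → X
    (4,1)@(9, 3): e=[-8,20,20] → .
    (3,2)@(7, 5): e=[8,12,12] → X
    (4,2)@(9, 5): e=[-8,12,28] → .
    (2,3)@(5, 7): e=[24,4,4] → X
    (4,3)@(9, 7): e=[-8,4,36] → .
    (2,4)@(5, 9): e=[24,-4,12] → .
    (3,4)@(7, 9): e=[8,-4,28] → .
  covered (4 px):
    . . . . .
    . . . X .
    . . . X .
    . . X X .
    . . . . .
    . . . . .
    . . . . .
    . . . . .
    . . . . .

Z-buffer (winner per pixel, '.' = empty):
  . . . . .
  0 0 . 1 .
  . 0 0 1 .
  . . 1 1 .
  . . 0 0 .
  . . . 0 0
  . . . . 0
  . . . . .
  . . . . .

Final: 0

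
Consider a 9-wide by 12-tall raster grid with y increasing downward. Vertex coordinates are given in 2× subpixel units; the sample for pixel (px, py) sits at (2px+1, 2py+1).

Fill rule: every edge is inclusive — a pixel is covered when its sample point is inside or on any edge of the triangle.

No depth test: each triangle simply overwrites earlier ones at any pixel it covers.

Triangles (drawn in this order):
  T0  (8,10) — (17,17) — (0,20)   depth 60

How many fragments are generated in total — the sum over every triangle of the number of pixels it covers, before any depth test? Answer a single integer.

T0:
  2·area = 146
  edge (8, 10)→(17, 17): d=(9,7) inclusive
  edge (17, 17)→(0, 20): d=(-17,3) inclusive
  edge (0, 20)→(8, 10): d=(8,-10) inclusive
    (4,5)@(9, 11): e=[2,126,18] → X
    (5,5)@(11, 11): e=[-12,120,38] → .
    (3,6)@(7, 13): e=[34,98,14] → X
    (5,6)@(11, 13): e=[6,86,54] → X
    (6,6)@(13, 13): e=[-8,80,74] → .
    (2,7)@(5, 15): e=[66,70,10] → X
    (6,7)@(13, 15): e=[10,46,90] → X
    (7,7)@(15, 15): e=[-4,40,110] → .
    (1,8)@(3, 17): e=[98,42,6] → X
    (7,8)@(15, 17): e=[14,6,126] → X
    (8,8)@(17, 17): e=[0,0,146] → X  [on edge]
    (0,9)@(1, 19): e=[130,14,2] → X
  covered (20 px):
    . . . . . . . . .
    . . . . . . . . .
    . . . . . . . . .
    . . . . . . . . .
    . . . . . . . . .
    . . . . X . . . .
    . . . X X X . . .
    . . X X X X X . .
    . X X X X X X X X
    X X X . . . . . .
    . . . . . . . . .
    . . . . . . . . .

Answer: 20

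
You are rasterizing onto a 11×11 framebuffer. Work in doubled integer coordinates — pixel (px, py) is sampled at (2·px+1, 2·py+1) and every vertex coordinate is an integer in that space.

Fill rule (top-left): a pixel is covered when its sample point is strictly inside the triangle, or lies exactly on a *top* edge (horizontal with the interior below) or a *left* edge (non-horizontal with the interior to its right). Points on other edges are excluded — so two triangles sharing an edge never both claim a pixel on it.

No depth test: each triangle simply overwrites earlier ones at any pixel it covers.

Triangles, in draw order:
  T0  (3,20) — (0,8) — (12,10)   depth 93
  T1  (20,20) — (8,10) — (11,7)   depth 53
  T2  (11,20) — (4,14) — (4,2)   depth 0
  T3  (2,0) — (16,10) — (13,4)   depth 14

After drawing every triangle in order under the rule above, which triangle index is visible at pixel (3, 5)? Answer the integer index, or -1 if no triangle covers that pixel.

T0:
  2·area = 138
  edge (3, 20)→(0, 8): d=(-3,-12) top-left  bias=+0
  edge (0, 8)→(12, 10): d=(12,2) right/bottom  bias=-1
  edge (12, 10)→(3, 20): d=(-9,10) right/bottom  bias=-1
    (0,4)@(1, 9): e=[9,10,119] → █
    (1,4)@(3, 9): e=[33,6,99] → █
    (2,4)@(5, 9): e=[57,2,79] → █
    (3,4)@(7, 9): e=[81,-2,59] → ·
    (0,5)@(1, 11): e=[3,34,101] → █
    (3,5)@(7, 11): e=[75,22,41] → █
    (4,5)@(9, 11): e=[99,18,21] → █
    (5,5)@(11, 11): e=[123,14,1] → █
    (6,5)@(13, 11): e=[147,10,-19] → ·
    (0,6)@(1, 13): e=[-3,58,83] → ·
    (1,6)@(3, 13): e=[21,54,63] → █
    (5,6)@(11, 13): e=[117,38,-17] → ·
  covered (19 px):
    · · · · · · · · · · ·
    · · · · · · · · · · ·
    · · · · · · · · · · ·
    · · · · · · · · · · ·
    █ █ █ · · · · · · · ·
    █ █ █ █ █ █ · · · · ·
    · █ █ █ █ · · · · · ·
    · █ █ █ · · · · · · ·
    · █ █ · · · · · · · ·
    · █ · · · · · · · · ·
    · · · · · · · · · · ·
T1:
  2·area = 66
  edge (20, 20)→(8, 10): d=(-12,-10) top-left  bias=+0
  edge (8, 10)→(11, 7): d=(3,-3) top-left  bias=+0
  edge (11, 7)→(20, 20): d=(9,13) right/bottom  bias=-1
    (8,0)@(17, 1): e=[198,0,-132] → ·  [on edge]
    (7,1)@(15, 3): e=[154,0,-88] → ·  [on edge]
    (6,2)@(13, 5): e=[110,0,-44] → ·  [on edge]
    (5,3)@(11, 7): e=[66,0,0] → ·  [on edge]
    (4,4)@(9, 9): e=[22,0,44] → █  [on edge]
    (5,4)@(11, 9): e=[42,6,18] → █
    (6,4)@(13, 9): e=[62,12,-8] → ·
    (3,5)@(7, 11): e=[-22,0,88] → ·  [on edge]
    (4,5)@(9, 11): e=[-2,6,62] → ·
    (5,5)@(11, 11): e=[18,12,36] → █
    (6,5)@(13, 11): e=[38,18,10] → █
    (7,5)@(15, 11): e=[58,24,-16] → ·
    (2,6)@(5, 13): e=[-66,0,132] → ·  [on edge]
    (1,7)@(3, 15): e=[-110,0,176] → ·  [on edge]
    (0,8)@(1, 17): e=[-154,0,220] → ·  [on edge]
  covered (9 px):
    · · · · · · · · · · ·
    · · · · · · · · · · ·
    · · · · · · · · · · ·
    · · · · · · · · · · ·
    · · · · █ █ · · · · ·
    · · · · · █ █ · · · ·
    · · · · · · █ █ · · ·
    · · · · · · · █ · · ·
    · · · · · · · · █ · ·
    · · · · · · · · · █ ·
    · · · · · · · · · · ·
T2:
  2·area = 84
  edge (11, 20)→(4, 14): d=(-7,-6) top-left  bias=+0
  edge (4, 14)→(4, 2): d=(0,-12) top-left  bias=+0
  edge (4, 2)→(11, 20): d=(7,18) right/bottom  bias=-1
    (2,2)@(5, 5): e=[69,12,3] → █
    (3,2)@(7, 5): e=[81,36,-33] → ·
    (2,3)@(5, 7): e=[55,12,17] → █
    (3,3)@(7, 7): e=[67,36,-19] → ·
    (2,4)@(5, 9): e=[41,12,31] → █
    (3,4)@(7, 9): e=[53,36,-5] → ·
    (2,5)@(5, 11): e=[27,12,45] → █
    (3,5)@(7, 11): e=[39,36,9] → █
    (4,5)@(9, 11): e=[51,60,-27] → ·
    (2,6)@(5, 13): e=[13,12,59] → █
    (4,6)@(9, 13): e=[37,60,-13] → ·
    (2,7)@(5, 15): e=[-1,12,73] → ·
  covered (10 px):
    · · · · · · · · · · ·
    · · · · · · · · · · ·
    · · █ · · · · · · · ·
    · · █ · · · · · · · ·
    · · █ · · · · · · · ·
    · · █ █ · · · · · · ·
    · · █ █ · · · · · · ·
    · · · █ █ · · · · · ·
    · · · · █ · · · · · ·
    · · · · · · · · · · ·
    · · · · · · · · · · ·
T3:
  2·area = 54  (B↔C swapped to make it positive)
  edge (2, 0)→(13, 4): d=(11,4) right/bottom  bias=-1
  edge (13, 4)→(16, 10): d=(3,6) right/bottom  bias=-1
  edge (16, 10)→(2, 0): d=(-14,-10) top-left  bias=+0
    (3,1)@(7, 3): e=[13,33,8] → █
    (4,1)@(9, 3): e=[5,21,28] → █
    (5,1)@(11, 3): e=[-3,9,48] → ·
    (3,2)@(7, 5): e=[35,39,-20] → ·
    (4,2)@(9, 5): e=[27,27,0] → █  [on edge]
    (5,2)@(11, 5): e=[19,15,20] → █
    (6,2)@(13, 5): e=[11,3,40] → █
    (7,2)@(15, 5): e=[3,-9,60] → ·
    (4,3)@(9, 7): e=[49,33,-28] → ·
    (5,3)@(11, 7): e=[41,21,-8] → ·
    (6,3)@(13, 7): e=[33,9,12] → █
    (7,3)@(15, 7): e=[25,-3,32] → ·
  covered (7 px):
    · · · · · · · · · · ·
    · · · █ █ · · · · · ·
    · · · · █ █ █ · · · ·
    · · · · · · █ · · · ·
    · · · · · · · █ · · ·
    · · · · · · · · · · ·
    · · · · · · · · · · ·
    · · · · · · · · · · ·
    · · · · · · · · · · ·
    · · · · · · · · · · ·
    · · · · · · · · · · ·

Z-buffer (winner per pixel, '.' = empty):
  . . . . . . . . . . .
  . . . 3 3 . . . . . .
  . . 2 . 3 3 3 . . . .
  . . 2 . . . 3 . . . .
  0 0 2 . 1 1 . 3 . . .
  0 0 2 2 0 1 1 . . . .
  . 0 2 2 0 . 1 1 . . .
  . 0 0 2 2 . . 1 . . .
  . 0 0 . 2 . . . 1 . .
  . 0 . . . . . . . 1 .
  . . . . . . . . . . .

Answer: 2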